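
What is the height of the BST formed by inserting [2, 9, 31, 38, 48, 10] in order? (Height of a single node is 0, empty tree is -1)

Insertion order: [2, 9, 31, 38, 48, 10]
Tree (level-order array): [2, None, 9, None, 31, 10, 38, None, None, None, 48]
Compute height bottom-up (empty subtree = -1):
  height(10) = 1 + max(-1, -1) = 0
  height(48) = 1 + max(-1, -1) = 0
  height(38) = 1 + max(-1, 0) = 1
  height(31) = 1 + max(0, 1) = 2
  height(9) = 1 + max(-1, 2) = 3
  height(2) = 1 + max(-1, 3) = 4
Height = 4


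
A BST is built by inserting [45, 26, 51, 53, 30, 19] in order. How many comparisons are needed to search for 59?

Search path for 59: 45 -> 51 -> 53
Found: False
Comparisons: 3


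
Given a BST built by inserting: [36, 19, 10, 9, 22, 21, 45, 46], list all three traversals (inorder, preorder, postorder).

Tree insertion order: [36, 19, 10, 9, 22, 21, 45, 46]
Tree (level-order array): [36, 19, 45, 10, 22, None, 46, 9, None, 21]
Inorder (L, root, R): [9, 10, 19, 21, 22, 36, 45, 46]
Preorder (root, L, R): [36, 19, 10, 9, 22, 21, 45, 46]
Postorder (L, R, root): [9, 10, 21, 22, 19, 46, 45, 36]


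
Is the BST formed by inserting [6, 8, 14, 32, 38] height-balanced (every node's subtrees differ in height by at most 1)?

Tree (level-order array): [6, None, 8, None, 14, None, 32, None, 38]
Definition: a tree is height-balanced if, at every node, |h(left) - h(right)| <= 1 (empty subtree has height -1).
Bottom-up per-node check:
  node 38: h_left=-1, h_right=-1, diff=0 [OK], height=0
  node 32: h_left=-1, h_right=0, diff=1 [OK], height=1
  node 14: h_left=-1, h_right=1, diff=2 [FAIL (|-1-1|=2 > 1)], height=2
  node 8: h_left=-1, h_right=2, diff=3 [FAIL (|-1-2|=3 > 1)], height=3
  node 6: h_left=-1, h_right=3, diff=4 [FAIL (|-1-3|=4 > 1)], height=4
Node 14 violates the condition: |-1 - 1| = 2 > 1.
Result: Not balanced


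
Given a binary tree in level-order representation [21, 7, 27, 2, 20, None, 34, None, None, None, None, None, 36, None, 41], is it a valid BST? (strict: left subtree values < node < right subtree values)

Level-order array: [21, 7, 27, 2, 20, None, 34, None, None, None, None, None, 36, None, 41]
Validate using subtree bounds (lo, hi): at each node, require lo < value < hi,
then recurse left with hi=value and right with lo=value.
Preorder trace (stopping at first violation):
  at node 21 with bounds (-inf, +inf): OK
  at node 7 with bounds (-inf, 21): OK
  at node 2 with bounds (-inf, 7): OK
  at node 20 with bounds (7, 21): OK
  at node 27 with bounds (21, +inf): OK
  at node 34 with bounds (27, +inf): OK
  at node 36 with bounds (34, +inf): OK
  at node 41 with bounds (36, +inf): OK
No violation found at any node.
Result: Valid BST


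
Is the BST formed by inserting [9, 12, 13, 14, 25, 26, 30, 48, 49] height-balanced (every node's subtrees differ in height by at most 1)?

Tree (level-order array): [9, None, 12, None, 13, None, 14, None, 25, None, 26, None, 30, None, 48, None, 49]
Definition: a tree is height-balanced if, at every node, |h(left) - h(right)| <= 1 (empty subtree has height -1).
Bottom-up per-node check:
  node 49: h_left=-1, h_right=-1, diff=0 [OK], height=0
  node 48: h_left=-1, h_right=0, diff=1 [OK], height=1
  node 30: h_left=-1, h_right=1, diff=2 [FAIL (|-1-1|=2 > 1)], height=2
  node 26: h_left=-1, h_right=2, diff=3 [FAIL (|-1-2|=3 > 1)], height=3
  node 25: h_left=-1, h_right=3, diff=4 [FAIL (|-1-3|=4 > 1)], height=4
  node 14: h_left=-1, h_right=4, diff=5 [FAIL (|-1-4|=5 > 1)], height=5
  node 13: h_left=-1, h_right=5, diff=6 [FAIL (|-1-5|=6 > 1)], height=6
  node 12: h_left=-1, h_right=6, diff=7 [FAIL (|-1-6|=7 > 1)], height=7
  node 9: h_left=-1, h_right=7, diff=8 [FAIL (|-1-7|=8 > 1)], height=8
Node 30 violates the condition: |-1 - 1| = 2 > 1.
Result: Not balanced


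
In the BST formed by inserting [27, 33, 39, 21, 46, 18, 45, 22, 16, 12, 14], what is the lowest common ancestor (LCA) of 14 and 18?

Tree insertion order: [27, 33, 39, 21, 46, 18, 45, 22, 16, 12, 14]
Tree (level-order array): [27, 21, 33, 18, 22, None, 39, 16, None, None, None, None, 46, 12, None, 45, None, None, 14]
In a BST, the LCA of p=14, q=18 is the first node v on the
root-to-leaf path with p <= v <= q (go left if both < v, right if both > v).
Walk from root:
  at 27: both 14 and 18 < 27, go left
  at 21: both 14 and 18 < 21, go left
  at 18: 14 <= 18 <= 18, this is the LCA
LCA = 18


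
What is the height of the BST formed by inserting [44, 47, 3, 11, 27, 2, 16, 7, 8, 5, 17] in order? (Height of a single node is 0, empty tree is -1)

Insertion order: [44, 47, 3, 11, 27, 2, 16, 7, 8, 5, 17]
Tree (level-order array): [44, 3, 47, 2, 11, None, None, None, None, 7, 27, 5, 8, 16, None, None, None, None, None, None, 17]
Compute height bottom-up (empty subtree = -1):
  height(2) = 1 + max(-1, -1) = 0
  height(5) = 1 + max(-1, -1) = 0
  height(8) = 1 + max(-1, -1) = 0
  height(7) = 1 + max(0, 0) = 1
  height(17) = 1 + max(-1, -1) = 0
  height(16) = 1 + max(-1, 0) = 1
  height(27) = 1 + max(1, -1) = 2
  height(11) = 1 + max(1, 2) = 3
  height(3) = 1 + max(0, 3) = 4
  height(47) = 1 + max(-1, -1) = 0
  height(44) = 1 + max(4, 0) = 5
Height = 5


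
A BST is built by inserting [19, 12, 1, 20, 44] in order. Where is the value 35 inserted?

Starting tree (level order): [19, 12, 20, 1, None, None, 44]
Insertion path: 19 -> 20 -> 44
Result: insert 35 as left child of 44
Final tree (level order): [19, 12, 20, 1, None, None, 44, None, None, 35]


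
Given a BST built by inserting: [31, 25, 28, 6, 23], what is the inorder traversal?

Tree insertion order: [31, 25, 28, 6, 23]
Tree (level-order array): [31, 25, None, 6, 28, None, 23]
Inorder traversal: [6, 23, 25, 28, 31]


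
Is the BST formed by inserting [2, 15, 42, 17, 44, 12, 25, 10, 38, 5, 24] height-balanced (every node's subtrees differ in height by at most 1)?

Tree (level-order array): [2, None, 15, 12, 42, 10, None, 17, 44, 5, None, None, 25, None, None, None, None, 24, 38]
Definition: a tree is height-balanced if, at every node, |h(left) - h(right)| <= 1 (empty subtree has height -1).
Bottom-up per-node check:
  node 5: h_left=-1, h_right=-1, diff=0 [OK], height=0
  node 10: h_left=0, h_right=-1, diff=1 [OK], height=1
  node 12: h_left=1, h_right=-1, diff=2 [FAIL (|1--1|=2 > 1)], height=2
  node 24: h_left=-1, h_right=-1, diff=0 [OK], height=0
  node 38: h_left=-1, h_right=-1, diff=0 [OK], height=0
  node 25: h_left=0, h_right=0, diff=0 [OK], height=1
  node 17: h_left=-1, h_right=1, diff=2 [FAIL (|-1-1|=2 > 1)], height=2
  node 44: h_left=-1, h_right=-1, diff=0 [OK], height=0
  node 42: h_left=2, h_right=0, diff=2 [FAIL (|2-0|=2 > 1)], height=3
  node 15: h_left=2, h_right=3, diff=1 [OK], height=4
  node 2: h_left=-1, h_right=4, diff=5 [FAIL (|-1-4|=5 > 1)], height=5
Node 12 violates the condition: |1 - -1| = 2 > 1.
Result: Not balanced


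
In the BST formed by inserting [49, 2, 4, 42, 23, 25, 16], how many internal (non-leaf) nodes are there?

Tree built from: [49, 2, 4, 42, 23, 25, 16]
Tree (level-order array): [49, 2, None, None, 4, None, 42, 23, None, 16, 25]
Rule: An internal node has at least one child.
Per-node child counts:
  node 49: 1 child(ren)
  node 2: 1 child(ren)
  node 4: 1 child(ren)
  node 42: 1 child(ren)
  node 23: 2 child(ren)
  node 16: 0 child(ren)
  node 25: 0 child(ren)
Matching nodes: [49, 2, 4, 42, 23]
Count of internal (non-leaf) nodes: 5


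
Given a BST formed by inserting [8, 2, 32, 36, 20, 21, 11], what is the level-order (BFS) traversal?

Tree insertion order: [8, 2, 32, 36, 20, 21, 11]
Tree (level-order array): [8, 2, 32, None, None, 20, 36, 11, 21]
BFS from the root, enqueuing left then right child of each popped node:
  queue [8] -> pop 8, enqueue [2, 32], visited so far: [8]
  queue [2, 32] -> pop 2, enqueue [none], visited so far: [8, 2]
  queue [32] -> pop 32, enqueue [20, 36], visited so far: [8, 2, 32]
  queue [20, 36] -> pop 20, enqueue [11, 21], visited so far: [8, 2, 32, 20]
  queue [36, 11, 21] -> pop 36, enqueue [none], visited so far: [8, 2, 32, 20, 36]
  queue [11, 21] -> pop 11, enqueue [none], visited so far: [8, 2, 32, 20, 36, 11]
  queue [21] -> pop 21, enqueue [none], visited so far: [8, 2, 32, 20, 36, 11, 21]
Result: [8, 2, 32, 20, 36, 11, 21]


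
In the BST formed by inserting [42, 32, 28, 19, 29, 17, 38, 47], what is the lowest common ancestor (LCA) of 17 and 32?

Tree insertion order: [42, 32, 28, 19, 29, 17, 38, 47]
Tree (level-order array): [42, 32, 47, 28, 38, None, None, 19, 29, None, None, 17]
In a BST, the LCA of p=17, q=32 is the first node v on the
root-to-leaf path with p <= v <= q (go left if both < v, right if both > v).
Walk from root:
  at 42: both 17 and 32 < 42, go left
  at 32: 17 <= 32 <= 32, this is the LCA
LCA = 32


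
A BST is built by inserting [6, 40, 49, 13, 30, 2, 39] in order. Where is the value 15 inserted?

Starting tree (level order): [6, 2, 40, None, None, 13, 49, None, 30, None, None, None, 39]
Insertion path: 6 -> 40 -> 13 -> 30
Result: insert 15 as left child of 30
Final tree (level order): [6, 2, 40, None, None, 13, 49, None, 30, None, None, 15, 39]


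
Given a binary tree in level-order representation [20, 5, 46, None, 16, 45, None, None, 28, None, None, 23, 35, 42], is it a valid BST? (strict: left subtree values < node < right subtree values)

Level-order array: [20, 5, 46, None, 16, 45, None, None, 28, None, None, 23, 35, 42]
Validate using subtree bounds (lo, hi): at each node, require lo < value < hi,
then recurse left with hi=value and right with lo=value.
Preorder trace (stopping at first violation):
  at node 20 with bounds (-inf, +inf): OK
  at node 5 with bounds (-inf, 20): OK
  at node 16 with bounds (5, 20): OK
  at node 28 with bounds (16, 20): VIOLATION
Node 28 violates its bound: not (16 < 28 < 20).
Result: Not a valid BST


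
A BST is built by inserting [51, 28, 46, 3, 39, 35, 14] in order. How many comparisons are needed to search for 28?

Search path for 28: 51 -> 28
Found: True
Comparisons: 2


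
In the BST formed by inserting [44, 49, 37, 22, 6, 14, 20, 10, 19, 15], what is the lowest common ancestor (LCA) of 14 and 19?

Tree insertion order: [44, 49, 37, 22, 6, 14, 20, 10, 19, 15]
Tree (level-order array): [44, 37, 49, 22, None, None, None, 6, None, None, 14, 10, 20, None, None, 19, None, 15]
In a BST, the LCA of p=14, q=19 is the first node v on the
root-to-leaf path with p <= v <= q (go left if both < v, right if both > v).
Walk from root:
  at 44: both 14 and 19 < 44, go left
  at 37: both 14 and 19 < 37, go left
  at 22: both 14 and 19 < 22, go left
  at 6: both 14 and 19 > 6, go right
  at 14: 14 <= 14 <= 19, this is the LCA
LCA = 14


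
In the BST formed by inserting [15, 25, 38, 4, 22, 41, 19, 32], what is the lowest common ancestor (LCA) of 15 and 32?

Tree insertion order: [15, 25, 38, 4, 22, 41, 19, 32]
Tree (level-order array): [15, 4, 25, None, None, 22, 38, 19, None, 32, 41]
In a BST, the LCA of p=15, q=32 is the first node v on the
root-to-leaf path with p <= v <= q (go left if both < v, right if both > v).
Walk from root:
  at 15: 15 <= 15 <= 32, this is the LCA
LCA = 15


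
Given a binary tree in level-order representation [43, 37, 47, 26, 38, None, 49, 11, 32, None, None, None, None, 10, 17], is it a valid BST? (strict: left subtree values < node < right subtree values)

Level-order array: [43, 37, 47, 26, 38, None, 49, 11, 32, None, None, None, None, 10, 17]
Validate using subtree bounds (lo, hi): at each node, require lo < value < hi,
then recurse left with hi=value and right with lo=value.
Preorder trace (stopping at first violation):
  at node 43 with bounds (-inf, +inf): OK
  at node 37 with bounds (-inf, 43): OK
  at node 26 with bounds (-inf, 37): OK
  at node 11 with bounds (-inf, 26): OK
  at node 10 with bounds (-inf, 11): OK
  at node 17 with bounds (11, 26): OK
  at node 32 with bounds (26, 37): OK
  at node 38 with bounds (37, 43): OK
  at node 47 with bounds (43, +inf): OK
  at node 49 with bounds (47, +inf): OK
No violation found at any node.
Result: Valid BST


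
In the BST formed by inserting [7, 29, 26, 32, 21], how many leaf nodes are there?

Tree built from: [7, 29, 26, 32, 21]
Tree (level-order array): [7, None, 29, 26, 32, 21]
Rule: A leaf has 0 children.
Per-node child counts:
  node 7: 1 child(ren)
  node 29: 2 child(ren)
  node 26: 1 child(ren)
  node 21: 0 child(ren)
  node 32: 0 child(ren)
Matching nodes: [21, 32]
Count of leaf nodes: 2


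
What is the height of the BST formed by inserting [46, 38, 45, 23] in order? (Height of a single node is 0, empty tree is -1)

Insertion order: [46, 38, 45, 23]
Tree (level-order array): [46, 38, None, 23, 45]
Compute height bottom-up (empty subtree = -1):
  height(23) = 1 + max(-1, -1) = 0
  height(45) = 1 + max(-1, -1) = 0
  height(38) = 1 + max(0, 0) = 1
  height(46) = 1 + max(1, -1) = 2
Height = 2


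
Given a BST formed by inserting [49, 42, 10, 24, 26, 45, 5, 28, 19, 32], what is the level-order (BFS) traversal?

Tree insertion order: [49, 42, 10, 24, 26, 45, 5, 28, 19, 32]
Tree (level-order array): [49, 42, None, 10, 45, 5, 24, None, None, None, None, 19, 26, None, None, None, 28, None, 32]
BFS from the root, enqueuing left then right child of each popped node:
  queue [49] -> pop 49, enqueue [42], visited so far: [49]
  queue [42] -> pop 42, enqueue [10, 45], visited so far: [49, 42]
  queue [10, 45] -> pop 10, enqueue [5, 24], visited so far: [49, 42, 10]
  queue [45, 5, 24] -> pop 45, enqueue [none], visited so far: [49, 42, 10, 45]
  queue [5, 24] -> pop 5, enqueue [none], visited so far: [49, 42, 10, 45, 5]
  queue [24] -> pop 24, enqueue [19, 26], visited so far: [49, 42, 10, 45, 5, 24]
  queue [19, 26] -> pop 19, enqueue [none], visited so far: [49, 42, 10, 45, 5, 24, 19]
  queue [26] -> pop 26, enqueue [28], visited so far: [49, 42, 10, 45, 5, 24, 19, 26]
  queue [28] -> pop 28, enqueue [32], visited so far: [49, 42, 10, 45, 5, 24, 19, 26, 28]
  queue [32] -> pop 32, enqueue [none], visited so far: [49, 42, 10, 45, 5, 24, 19, 26, 28, 32]
Result: [49, 42, 10, 45, 5, 24, 19, 26, 28, 32]


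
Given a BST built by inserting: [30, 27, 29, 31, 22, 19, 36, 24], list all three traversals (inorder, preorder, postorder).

Tree insertion order: [30, 27, 29, 31, 22, 19, 36, 24]
Tree (level-order array): [30, 27, 31, 22, 29, None, 36, 19, 24]
Inorder (L, root, R): [19, 22, 24, 27, 29, 30, 31, 36]
Preorder (root, L, R): [30, 27, 22, 19, 24, 29, 31, 36]
Postorder (L, R, root): [19, 24, 22, 29, 27, 36, 31, 30]


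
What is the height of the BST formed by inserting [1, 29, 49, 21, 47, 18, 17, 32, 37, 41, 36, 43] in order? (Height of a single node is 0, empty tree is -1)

Insertion order: [1, 29, 49, 21, 47, 18, 17, 32, 37, 41, 36, 43]
Tree (level-order array): [1, None, 29, 21, 49, 18, None, 47, None, 17, None, 32, None, None, None, None, 37, 36, 41, None, None, None, 43]
Compute height bottom-up (empty subtree = -1):
  height(17) = 1 + max(-1, -1) = 0
  height(18) = 1 + max(0, -1) = 1
  height(21) = 1 + max(1, -1) = 2
  height(36) = 1 + max(-1, -1) = 0
  height(43) = 1 + max(-1, -1) = 0
  height(41) = 1 + max(-1, 0) = 1
  height(37) = 1 + max(0, 1) = 2
  height(32) = 1 + max(-1, 2) = 3
  height(47) = 1 + max(3, -1) = 4
  height(49) = 1 + max(4, -1) = 5
  height(29) = 1 + max(2, 5) = 6
  height(1) = 1 + max(-1, 6) = 7
Height = 7


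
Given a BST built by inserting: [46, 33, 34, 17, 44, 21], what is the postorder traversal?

Tree insertion order: [46, 33, 34, 17, 44, 21]
Tree (level-order array): [46, 33, None, 17, 34, None, 21, None, 44]
Postorder traversal: [21, 17, 44, 34, 33, 46]


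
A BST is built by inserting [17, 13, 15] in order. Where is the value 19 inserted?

Starting tree (level order): [17, 13, None, None, 15]
Insertion path: 17
Result: insert 19 as right child of 17
Final tree (level order): [17, 13, 19, None, 15]


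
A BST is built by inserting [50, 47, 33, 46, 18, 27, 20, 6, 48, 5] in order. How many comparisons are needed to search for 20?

Search path for 20: 50 -> 47 -> 33 -> 18 -> 27 -> 20
Found: True
Comparisons: 6


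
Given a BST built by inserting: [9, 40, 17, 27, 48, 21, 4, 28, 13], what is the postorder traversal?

Tree insertion order: [9, 40, 17, 27, 48, 21, 4, 28, 13]
Tree (level-order array): [9, 4, 40, None, None, 17, 48, 13, 27, None, None, None, None, 21, 28]
Postorder traversal: [4, 13, 21, 28, 27, 17, 48, 40, 9]


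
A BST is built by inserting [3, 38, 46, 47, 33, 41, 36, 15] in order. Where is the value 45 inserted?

Starting tree (level order): [3, None, 38, 33, 46, 15, 36, 41, 47]
Insertion path: 3 -> 38 -> 46 -> 41
Result: insert 45 as right child of 41
Final tree (level order): [3, None, 38, 33, 46, 15, 36, 41, 47, None, None, None, None, None, 45]


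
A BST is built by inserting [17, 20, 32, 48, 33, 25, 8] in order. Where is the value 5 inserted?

Starting tree (level order): [17, 8, 20, None, None, None, 32, 25, 48, None, None, 33]
Insertion path: 17 -> 8
Result: insert 5 as left child of 8
Final tree (level order): [17, 8, 20, 5, None, None, 32, None, None, 25, 48, None, None, 33]


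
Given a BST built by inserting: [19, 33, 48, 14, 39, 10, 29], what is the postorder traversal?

Tree insertion order: [19, 33, 48, 14, 39, 10, 29]
Tree (level-order array): [19, 14, 33, 10, None, 29, 48, None, None, None, None, 39]
Postorder traversal: [10, 14, 29, 39, 48, 33, 19]


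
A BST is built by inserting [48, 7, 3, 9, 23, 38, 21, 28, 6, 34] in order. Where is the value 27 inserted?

Starting tree (level order): [48, 7, None, 3, 9, None, 6, None, 23, None, None, 21, 38, None, None, 28, None, None, 34]
Insertion path: 48 -> 7 -> 9 -> 23 -> 38 -> 28
Result: insert 27 as left child of 28
Final tree (level order): [48, 7, None, 3, 9, None, 6, None, 23, None, None, 21, 38, None, None, 28, None, 27, 34]


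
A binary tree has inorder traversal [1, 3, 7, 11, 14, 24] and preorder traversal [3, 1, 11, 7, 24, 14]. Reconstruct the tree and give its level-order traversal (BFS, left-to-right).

Inorder:  [1, 3, 7, 11, 14, 24]
Preorder: [3, 1, 11, 7, 24, 14]
Algorithm: preorder visits root first, so consume preorder in order;
for each root, split the current inorder slice at that value into
left-subtree inorder and right-subtree inorder, then recurse.
Recursive splits:
  root=3; inorder splits into left=[1], right=[7, 11, 14, 24]
  root=1; inorder splits into left=[], right=[]
  root=11; inorder splits into left=[7], right=[14, 24]
  root=7; inorder splits into left=[], right=[]
  root=24; inorder splits into left=[14], right=[]
  root=14; inorder splits into left=[], right=[]
Reconstructed level-order: [3, 1, 11, 7, 24, 14]


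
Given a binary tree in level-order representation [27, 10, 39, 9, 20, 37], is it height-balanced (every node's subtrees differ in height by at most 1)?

Tree (level-order array): [27, 10, 39, 9, 20, 37]
Definition: a tree is height-balanced if, at every node, |h(left) - h(right)| <= 1 (empty subtree has height -1).
Bottom-up per-node check:
  node 9: h_left=-1, h_right=-1, diff=0 [OK], height=0
  node 20: h_left=-1, h_right=-1, diff=0 [OK], height=0
  node 10: h_left=0, h_right=0, diff=0 [OK], height=1
  node 37: h_left=-1, h_right=-1, diff=0 [OK], height=0
  node 39: h_left=0, h_right=-1, diff=1 [OK], height=1
  node 27: h_left=1, h_right=1, diff=0 [OK], height=2
All nodes satisfy the balance condition.
Result: Balanced


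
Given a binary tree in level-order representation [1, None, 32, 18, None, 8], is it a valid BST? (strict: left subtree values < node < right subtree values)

Level-order array: [1, None, 32, 18, None, 8]
Validate using subtree bounds (lo, hi): at each node, require lo < value < hi,
then recurse left with hi=value and right with lo=value.
Preorder trace (stopping at first violation):
  at node 1 with bounds (-inf, +inf): OK
  at node 32 with bounds (1, +inf): OK
  at node 18 with bounds (1, 32): OK
  at node 8 with bounds (1, 18): OK
No violation found at any node.
Result: Valid BST


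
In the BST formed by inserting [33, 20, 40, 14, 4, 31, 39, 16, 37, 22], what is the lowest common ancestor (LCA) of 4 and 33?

Tree insertion order: [33, 20, 40, 14, 4, 31, 39, 16, 37, 22]
Tree (level-order array): [33, 20, 40, 14, 31, 39, None, 4, 16, 22, None, 37]
In a BST, the LCA of p=4, q=33 is the first node v on the
root-to-leaf path with p <= v <= q (go left if both < v, right if both > v).
Walk from root:
  at 33: 4 <= 33 <= 33, this is the LCA
LCA = 33


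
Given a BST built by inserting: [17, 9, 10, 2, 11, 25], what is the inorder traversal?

Tree insertion order: [17, 9, 10, 2, 11, 25]
Tree (level-order array): [17, 9, 25, 2, 10, None, None, None, None, None, 11]
Inorder traversal: [2, 9, 10, 11, 17, 25]


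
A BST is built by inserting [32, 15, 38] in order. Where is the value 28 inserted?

Starting tree (level order): [32, 15, 38]
Insertion path: 32 -> 15
Result: insert 28 as right child of 15
Final tree (level order): [32, 15, 38, None, 28]


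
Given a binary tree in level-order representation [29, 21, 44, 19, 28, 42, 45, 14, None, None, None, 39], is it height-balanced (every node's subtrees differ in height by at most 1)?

Tree (level-order array): [29, 21, 44, 19, 28, 42, 45, 14, None, None, None, 39]
Definition: a tree is height-balanced if, at every node, |h(left) - h(right)| <= 1 (empty subtree has height -1).
Bottom-up per-node check:
  node 14: h_left=-1, h_right=-1, diff=0 [OK], height=0
  node 19: h_left=0, h_right=-1, diff=1 [OK], height=1
  node 28: h_left=-1, h_right=-1, diff=0 [OK], height=0
  node 21: h_left=1, h_right=0, diff=1 [OK], height=2
  node 39: h_left=-1, h_right=-1, diff=0 [OK], height=0
  node 42: h_left=0, h_right=-1, diff=1 [OK], height=1
  node 45: h_left=-1, h_right=-1, diff=0 [OK], height=0
  node 44: h_left=1, h_right=0, diff=1 [OK], height=2
  node 29: h_left=2, h_right=2, diff=0 [OK], height=3
All nodes satisfy the balance condition.
Result: Balanced


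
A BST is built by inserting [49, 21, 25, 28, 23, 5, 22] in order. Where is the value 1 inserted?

Starting tree (level order): [49, 21, None, 5, 25, None, None, 23, 28, 22]
Insertion path: 49 -> 21 -> 5
Result: insert 1 as left child of 5
Final tree (level order): [49, 21, None, 5, 25, 1, None, 23, 28, None, None, 22]


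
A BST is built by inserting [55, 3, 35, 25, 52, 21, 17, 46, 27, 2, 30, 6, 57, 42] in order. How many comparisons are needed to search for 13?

Search path for 13: 55 -> 3 -> 35 -> 25 -> 21 -> 17 -> 6
Found: False
Comparisons: 7


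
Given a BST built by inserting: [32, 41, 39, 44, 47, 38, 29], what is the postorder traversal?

Tree insertion order: [32, 41, 39, 44, 47, 38, 29]
Tree (level-order array): [32, 29, 41, None, None, 39, 44, 38, None, None, 47]
Postorder traversal: [29, 38, 39, 47, 44, 41, 32]


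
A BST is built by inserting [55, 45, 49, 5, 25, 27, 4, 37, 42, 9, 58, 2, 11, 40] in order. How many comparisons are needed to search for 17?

Search path for 17: 55 -> 45 -> 5 -> 25 -> 9 -> 11
Found: False
Comparisons: 6


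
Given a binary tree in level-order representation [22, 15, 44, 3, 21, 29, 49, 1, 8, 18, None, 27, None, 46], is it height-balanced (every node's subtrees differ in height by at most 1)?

Tree (level-order array): [22, 15, 44, 3, 21, 29, 49, 1, 8, 18, None, 27, None, 46]
Definition: a tree is height-balanced if, at every node, |h(left) - h(right)| <= 1 (empty subtree has height -1).
Bottom-up per-node check:
  node 1: h_left=-1, h_right=-1, diff=0 [OK], height=0
  node 8: h_left=-1, h_right=-1, diff=0 [OK], height=0
  node 3: h_left=0, h_right=0, diff=0 [OK], height=1
  node 18: h_left=-1, h_right=-1, diff=0 [OK], height=0
  node 21: h_left=0, h_right=-1, diff=1 [OK], height=1
  node 15: h_left=1, h_right=1, diff=0 [OK], height=2
  node 27: h_left=-1, h_right=-1, diff=0 [OK], height=0
  node 29: h_left=0, h_right=-1, diff=1 [OK], height=1
  node 46: h_left=-1, h_right=-1, diff=0 [OK], height=0
  node 49: h_left=0, h_right=-1, diff=1 [OK], height=1
  node 44: h_left=1, h_right=1, diff=0 [OK], height=2
  node 22: h_left=2, h_right=2, diff=0 [OK], height=3
All nodes satisfy the balance condition.
Result: Balanced


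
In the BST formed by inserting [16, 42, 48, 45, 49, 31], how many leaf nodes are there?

Tree built from: [16, 42, 48, 45, 49, 31]
Tree (level-order array): [16, None, 42, 31, 48, None, None, 45, 49]
Rule: A leaf has 0 children.
Per-node child counts:
  node 16: 1 child(ren)
  node 42: 2 child(ren)
  node 31: 0 child(ren)
  node 48: 2 child(ren)
  node 45: 0 child(ren)
  node 49: 0 child(ren)
Matching nodes: [31, 45, 49]
Count of leaf nodes: 3


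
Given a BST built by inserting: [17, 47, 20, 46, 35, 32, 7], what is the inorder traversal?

Tree insertion order: [17, 47, 20, 46, 35, 32, 7]
Tree (level-order array): [17, 7, 47, None, None, 20, None, None, 46, 35, None, 32]
Inorder traversal: [7, 17, 20, 32, 35, 46, 47]


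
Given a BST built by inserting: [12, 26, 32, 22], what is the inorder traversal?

Tree insertion order: [12, 26, 32, 22]
Tree (level-order array): [12, None, 26, 22, 32]
Inorder traversal: [12, 22, 26, 32]


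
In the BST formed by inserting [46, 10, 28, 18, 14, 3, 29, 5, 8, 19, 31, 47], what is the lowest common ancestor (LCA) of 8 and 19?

Tree insertion order: [46, 10, 28, 18, 14, 3, 29, 5, 8, 19, 31, 47]
Tree (level-order array): [46, 10, 47, 3, 28, None, None, None, 5, 18, 29, None, 8, 14, 19, None, 31]
In a BST, the LCA of p=8, q=19 is the first node v on the
root-to-leaf path with p <= v <= q (go left if both < v, right if both > v).
Walk from root:
  at 46: both 8 and 19 < 46, go left
  at 10: 8 <= 10 <= 19, this is the LCA
LCA = 10


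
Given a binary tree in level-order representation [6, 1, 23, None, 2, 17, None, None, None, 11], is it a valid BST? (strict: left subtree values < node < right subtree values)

Level-order array: [6, 1, 23, None, 2, 17, None, None, None, 11]
Validate using subtree bounds (lo, hi): at each node, require lo < value < hi,
then recurse left with hi=value and right with lo=value.
Preorder trace (stopping at first violation):
  at node 6 with bounds (-inf, +inf): OK
  at node 1 with bounds (-inf, 6): OK
  at node 2 with bounds (1, 6): OK
  at node 23 with bounds (6, +inf): OK
  at node 17 with bounds (6, 23): OK
  at node 11 with bounds (6, 17): OK
No violation found at any node.
Result: Valid BST


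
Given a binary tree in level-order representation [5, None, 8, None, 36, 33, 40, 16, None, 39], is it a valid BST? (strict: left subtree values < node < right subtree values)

Level-order array: [5, None, 8, None, 36, 33, 40, 16, None, 39]
Validate using subtree bounds (lo, hi): at each node, require lo < value < hi,
then recurse left with hi=value and right with lo=value.
Preorder trace (stopping at first violation):
  at node 5 with bounds (-inf, +inf): OK
  at node 8 with bounds (5, +inf): OK
  at node 36 with bounds (8, +inf): OK
  at node 33 with bounds (8, 36): OK
  at node 16 with bounds (8, 33): OK
  at node 40 with bounds (36, +inf): OK
  at node 39 with bounds (36, 40): OK
No violation found at any node.
Result: Valid BST


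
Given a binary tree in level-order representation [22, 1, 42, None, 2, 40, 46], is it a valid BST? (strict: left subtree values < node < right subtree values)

Level-order array: [22, 1, 42, None, 2, 40, 46]
Validate using subtree bounds (lo, hi): at each node, require lo < value < hi,
then recurse left with hi=value and right with lo=value.
Preorder trace (stopping at first violation):
  at node 22 with bounds (-inf, +inf): OK
  at node 1 with bounds (-inf, 22): OK
  at node 2 with bounds (1, 22): OK
  at node 42 with bounds (22, +inf): OK
  at node 40 with bounds (22, 42): OK
  at node 46 with bounds (42, +inf): OK
No violation found at any node.
Result: Valid BST


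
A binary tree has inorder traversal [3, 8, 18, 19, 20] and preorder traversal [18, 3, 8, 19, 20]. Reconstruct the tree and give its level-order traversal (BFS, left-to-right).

Inorder:  [3, 8, 18, 19, 20]
Preorder: [18, 3, 8, 19, 20]
Algorithm: preorder visits root first, so consume preorder in order;
for each root, split the current inorder slice at that value into
left-subtree inorder and right-subtree inorder, then recurse.
Recursive splits:
  root=18; inorder splits into left=[3, 8], right=[19, 20]
  root=3; inorder splits into left=[], right=[8]
  root=8; inorder splits into left=[], right=[]
  root=19; inorder splits into left=[], right=[20]
  root=20; inorder splits into left=[], right=[]
Reconstructed level-order: [18, 3, 19, 8, 20]


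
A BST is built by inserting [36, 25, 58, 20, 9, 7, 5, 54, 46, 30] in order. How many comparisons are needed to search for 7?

Search path for 7: 36 -> 25 -> 20 -> 9 -> 7
Found: True
Comparisons: 5


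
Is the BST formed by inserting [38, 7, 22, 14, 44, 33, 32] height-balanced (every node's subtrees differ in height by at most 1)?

Tree (level-order array): [38, 7, 44, None, 22, None, None, 14, 33, None, None, 32]
Definition: a tree is height-balanced if, at every node, |h(left) - h(right)| <= 1 (empty subtree has height -1).
Bottom-up per-node check:
  node 14: h_left=-1, h_right=-1, diff=0 [OK], height=0
  node 32: h_left=-1, h_right=-1, diff=0 [OK], height=0
  node 33: h_left=0, h_right=-1, diff=1 [OK], height=1
  node 22: h_left=0, h_right=1, diff=1 [OK], height=2
  node 7: h_left=-1, h_right=2, diff=3 [FAIL (|-1-2|=3 > 1)], height=3
  node 44: h_left=-1, h_right=-1, diff=0 [OK], height=0
  node 38: h_left=3, h_right=0, diff=3 [FAIL (|3-0|=3 > 1)], height=4
Node 7 violates the condition: |-1 - 2| = 3 > 1.
Result: Not balanced


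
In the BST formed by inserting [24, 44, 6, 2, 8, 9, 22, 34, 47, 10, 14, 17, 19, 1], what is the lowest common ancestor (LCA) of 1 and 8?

Tree insertion order: [24, 44, 6, 2, 8, 9, 22, 34, 47, 10, 14, 17, 19, 1]
Tree (level-order array): [24, 6, 44, 2, 8, 34, 47, 1, None, None, 9, None, None, None, None, None, None, None, 22, 10, None, None, 14, None, 17, None, 19]
In a BST, the LCA of p=1, q=8 is the first node v on the
root-to-leaf path with p <= v <= q (go left if both < v, right if both > v).
Walk from root:
  at 24: both 1 and 8 < 24, go left
  at 6: 1 <= 6 <= 8, this is the LCA
LCA = 6


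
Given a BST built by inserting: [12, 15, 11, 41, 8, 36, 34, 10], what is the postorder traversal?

Tree insertion order: [12, 15, 11, 41, 8, 36, 34, 10]
Tree (level-order array): [12, 11, 15, 8, None, None, 41, None, 10, 36, None, None, None, 34]
Postorder traversal: [10, 8, 11, 34, 36, 41, 15, 12]


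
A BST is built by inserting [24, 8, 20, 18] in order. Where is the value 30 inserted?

Starting tree (level order): [24, 8, None, None, 20, 18]
Insertion path: 24
Result: insert 30 as right child of 24
Final tree (level order): [24, 8, 30, None, 20, None, None, 18]


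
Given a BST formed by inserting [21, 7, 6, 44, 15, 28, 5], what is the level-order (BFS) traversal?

Tree insertion order: [21, 7, 6, 44, 15, 28, 5]
Tree (level-order array): [21, 7, 44, 6, 15, 28, None, 5]
BFS from the root, enqueuing left then right child of each popped node:
  queue [21] -> pop 21, enqueue [7, 44], visited so far: [21]
  queue [7, 44] -> pop 7, enqueue [6, 15], visited so far: [21, 7]
  queue [44, 6, 15] -> pop 44, enqueue [28], visited so far: [21, 7, 44]
  queue [6, 15, 28] -> pop 6, enqueue [5], visited so far: [21, 7, 44, 6]
  queue [15, 28, 5] -> pop 15, enqueue [none], visited so far: [21, 7, 44, 6, 15]
  queue [28, 5] -> pop 28, enqueue [none], visited so far: [21, 7, 44, 6, 15, 28]
  queue [5] -> pop 5, enqueue [none], visited so far: [21, 7, 44, 6, 15, 28, 5]
Result: [21, 7, 44, 6, 15, 28, 5]


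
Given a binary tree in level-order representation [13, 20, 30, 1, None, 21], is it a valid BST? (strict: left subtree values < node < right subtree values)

Level-order array: [13, 20, 30, 1, None, 21]
Validate using subtree bounds (lo, hi): at each node, require lo < value < hi,
then recurse left with hi=value and right with lo=value.
Preorder trace (stopping at first violation):
  at node 13 with bounds (-inf, +inf): OK
  at node 20 with bounds (-inf, 13): VIOLATION
Node 20 violates its bound: not (-inf < 20 < 13).
Result: Not a valid BST


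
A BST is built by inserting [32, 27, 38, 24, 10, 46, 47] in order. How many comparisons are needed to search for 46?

Search path for 46: 32 -> 38 -> 46
Found: True
Comparisons: 3


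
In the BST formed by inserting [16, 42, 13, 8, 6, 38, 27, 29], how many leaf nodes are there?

Tree built from: [16, 42, 13, 8, 6, 38, 27, 29]
Tree (level-order array): [16, 13, 42, 8, None, 38, None, 6, None, 27, None, None, None, None, 29]
Rule: A leaf has 0 children.
Per-node child counts:
  node 16: 2 child(ren)
  node 13: 1 child(ren)
  node 8: 1 child(ren)
  node 6: 0 child(ren)
  node 42: 1 child(ren)
  node 38: 1 child(ren)
  node 27: 1 child(ren)
  node 29: 0 child(ren)
Matching nodes: [6, 29]
Count of leaf nodes: 2


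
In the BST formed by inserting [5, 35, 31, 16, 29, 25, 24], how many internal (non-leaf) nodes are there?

Tree built from: [5, 35, 31, 16, 29, 25, 24]
Tree (level-order array): [5, None, 35, 31, None, 16, None, None, 29, 25, None, 24]
Rule: An internal node has at least one child.
Per-node child counts:
  node 5: 1 child(ren)
  node 35: 1 child(ren)
  node 31: 1 child(ren)
  node 16: 1 child(ren)
  node 29: 1 child(ren)
  node 25: 1 child(ren)
  node 24: 0 child(ren)
Matching nodes: [5, 35, 31, 16, 29, 25]
Count of internal (non-leaf) nodes: 6


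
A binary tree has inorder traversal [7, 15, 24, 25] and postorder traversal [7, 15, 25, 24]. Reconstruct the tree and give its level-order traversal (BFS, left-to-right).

Inorder:   [7, 15, 24, 25]
Postorder: [7, 15, 25, 24]
Algorithm: postorder visits root last, so walk postorder right-to-left;
each value is the root of the current inorder slice — split it at that
value, recurse on the right subtree first, then the left.
Recursive splits:
  root=24; inorder splits into left=[7, 15], right=[25]
  root=25; inorder splits into left=[], right=[]
  root=15; inorder splits into left=[7], right=[]
  root=7; inorder splits into left=[], right=[]
Reconstructed level-order: [24, 15, 25, 7]


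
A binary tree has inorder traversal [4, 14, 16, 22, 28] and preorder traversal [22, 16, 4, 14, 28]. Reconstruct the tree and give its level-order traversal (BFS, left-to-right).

Inorder:  [4, 14, 16, 22, 28]
Preorder: [22, 16, 4, 14, 28]
Algorithm: preorder visits root first, so consume preorder in order;
for each root, split the current inorder slice at that value into
left-subtree inorder and right-subtree inorder, then recurse.
Recursive splits:
  root=22; inorder splits into left=[4, 14, 16], right=[28]
  root=16; inorder splits into left=[4, 14], right=[]
  root=4; inorder splits into left=[], right=[14]
  root=14; inorder splits into left=[], right=[]
  root=28; inorder splits into left=[], right=[]
Reconstructed level-order: [22, 16, 28, 4, 14]


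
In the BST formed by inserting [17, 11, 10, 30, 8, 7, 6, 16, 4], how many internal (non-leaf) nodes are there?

Tree built from: [17, 11, 10, 30, 8, 7, 6, 16, 4]
Tree (level-order array): [17, 11, 30, 10, 16, None, None, 8, None, None, None, 7, None, 6, None, 4]
Rule: An internal node has at least one child.
Per-node child counts:
  node 17: 2 child(ren)
  node 11: 2 child(ren)
  node 10: 1 child(ren)
  node 8: 1 child(ren)
  node 7: 1 child(ren)
  node 6: 1 child(ren)
  node 4: 0 child(ren)
  node 16: 0 child(ren)
  node 30: 0 child(ren)
Matching nodes: [17, 11, 10, 8, 7, 6]
Count of internal (non-leaf) nodes: 6


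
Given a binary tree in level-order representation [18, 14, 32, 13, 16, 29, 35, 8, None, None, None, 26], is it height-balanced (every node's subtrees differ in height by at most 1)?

Tree (level-order array): [18, 14, 32, 13, 16, 29, 35, 8, None, None, None, 26]
Definition: a tree is height-balanced if, at every node, |h(left) - h(right)| <= 1 (empty subtree has height -1).
Bottom-up per-node check:
  node 8: h_left=-1, h_right=-1, diff=0 [OK], height=0
  node 13: h_left=0, h_right=-1, diff=1 [OK], height=1
  node 16: h_left=-1, h_right=-1, diff=0 [OK], height=0
  node 14: h_left=1, h_right=0, diff=1 [OK], height=2
  node 26: h_left=-1, h_right=-1, diff=0 [OK], height=0
  node 29: h_left=0, h_right=-1, diff=1 [OK], height=1
  node 35: h_left=-1, h_right=-1, diff=0 [OK], height=0
  node 32: h_left=1, h_right=0, diff=1 [OK], height=2
  node 18: h_left=2, h_right=2, diff=0 [OK], height=3
All nodes satisfy the balance condition.
Result: Balanced


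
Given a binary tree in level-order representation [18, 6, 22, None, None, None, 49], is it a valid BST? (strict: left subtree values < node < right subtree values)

Level-order array: [18, 6, 22, None, None, None, 49]
Validate using subtree bounds (lo, hi): at each node, require lo < value < hi,
then recurse left with hi=value and right with lo=value.
Preorder trace (stopping at first violation):
  at node 18 with bounds (-inf, +inf): OK
  at node 6 with bounds (-inf, 18): OK
  at node 22 with bounds (18, +inf): OK
  at node 49 with bounds (22, +inf): OK
No violation found at any node.
Result: Valid BST


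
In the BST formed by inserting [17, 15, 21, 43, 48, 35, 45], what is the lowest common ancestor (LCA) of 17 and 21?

Tree insertion order: [17, 15, 21, 43, 48, 35, 45]
Tree (level-order array): [17, 15, 21, None, None, None, 43, 35, 48, None, None, 45]
In a BST, the LCA of p=17, q=21 is the first node v on the
root-to-leaf path with p <= v <= q (go left if both < v, right if both > v).
Walk from root:
  at 17: 17 <= 17 <= 21, this is the LCA
LCA = 17


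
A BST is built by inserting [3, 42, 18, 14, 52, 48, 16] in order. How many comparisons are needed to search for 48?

Search path for 48: 3 -> 42 -> 52 -> 48
Found: True
Comparisons: 4


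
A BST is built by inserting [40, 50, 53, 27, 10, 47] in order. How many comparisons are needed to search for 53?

Search path for 53: 40 -> 50 -> 53
Found: True
Comparisons: 3


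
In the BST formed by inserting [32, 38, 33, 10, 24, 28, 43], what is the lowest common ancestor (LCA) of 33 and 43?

Tree insertion order: [32, 38, 33, 10, 24, 28, 43]
Tree (level-order array): [32, 10, 38, None, 24, 33, 43, None, 28]
In a BST, the LCA of p=33, q=43 is the first node v on the
root-to-leaf path with p <= v <= q (go left if both < v, right if both > v).
Walk from root:
  at 32: both 33 and 43 > 32, go right
  at 38: 33 <= 38 <= 43, this is the LCA
LCA = 38


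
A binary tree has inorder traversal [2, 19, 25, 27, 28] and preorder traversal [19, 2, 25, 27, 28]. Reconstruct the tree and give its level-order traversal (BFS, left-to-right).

Inorder:  [2, 19, 25, 27, 28]
Preorder: [19, 2, 25, 27, 28]
Algorithm: preorder visits root first, so consume preorder in order;
for each root, split the current inorder slice at that value into
left-subtree inorder and right-subtree inorder, then recurse.
Recursive splits:
  root=19; inorder splits into left=[2], right=[25, 27, 28]
  root=2; inorder splits into left=[], right=[]
  root=25; inorder splits into left=[], right=[27, 28]
  root=27; inorder splits into left=[], right=[28]
  root=28; inorder splits into left=[], right=[]
Reconstructed level-order: [19, 2, 25, 27, 28]


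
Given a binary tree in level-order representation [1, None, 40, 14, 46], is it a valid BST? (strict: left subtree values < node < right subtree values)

Level-order array: [1, None, 40, 14, 46]
Validate using subtree bounds (lo, hi): at each node, require lo < value < hi,
then recurse left with hi=value and right with lo=value.
Preorder trace (stopping at first violation):
  at node 1 with bounds (-inf, +inf): OK
  at node 40 with bounds (1, +inf): OK
  at node 14 with bounds (1, 40): OK
  at node 46 with bounds (40, +inf): OK
No violation found at any node.
Result: Valid BST


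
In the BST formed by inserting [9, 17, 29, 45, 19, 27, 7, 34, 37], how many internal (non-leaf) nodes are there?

Tree built from: [9, 17, 29, 45, 19, 27, 7, 34, 37]
Tree (level-order array): [9, 7, 17, None, None, None, 29, 19, 45, None, 27, 34, None, None, None, None, 37]
Rule: An internal node has at least one child.
Per-node child counts:
  node 9: 2 child(ren)
  node 7: 0 child(ren)
  node 17: 1 child(ren)
  node 29: 2 child(ren)
  node 19: 1 child(ren)
  node 27: 0 child(ren)
  node 45: 1 child(ren)
  node 34: 1 child(ren)
  node 37: 0 child(ren)
Matching nodes: [9, 17, 29, 19, 45, 34]
Count of internal (non-leaf) nodes: 6
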